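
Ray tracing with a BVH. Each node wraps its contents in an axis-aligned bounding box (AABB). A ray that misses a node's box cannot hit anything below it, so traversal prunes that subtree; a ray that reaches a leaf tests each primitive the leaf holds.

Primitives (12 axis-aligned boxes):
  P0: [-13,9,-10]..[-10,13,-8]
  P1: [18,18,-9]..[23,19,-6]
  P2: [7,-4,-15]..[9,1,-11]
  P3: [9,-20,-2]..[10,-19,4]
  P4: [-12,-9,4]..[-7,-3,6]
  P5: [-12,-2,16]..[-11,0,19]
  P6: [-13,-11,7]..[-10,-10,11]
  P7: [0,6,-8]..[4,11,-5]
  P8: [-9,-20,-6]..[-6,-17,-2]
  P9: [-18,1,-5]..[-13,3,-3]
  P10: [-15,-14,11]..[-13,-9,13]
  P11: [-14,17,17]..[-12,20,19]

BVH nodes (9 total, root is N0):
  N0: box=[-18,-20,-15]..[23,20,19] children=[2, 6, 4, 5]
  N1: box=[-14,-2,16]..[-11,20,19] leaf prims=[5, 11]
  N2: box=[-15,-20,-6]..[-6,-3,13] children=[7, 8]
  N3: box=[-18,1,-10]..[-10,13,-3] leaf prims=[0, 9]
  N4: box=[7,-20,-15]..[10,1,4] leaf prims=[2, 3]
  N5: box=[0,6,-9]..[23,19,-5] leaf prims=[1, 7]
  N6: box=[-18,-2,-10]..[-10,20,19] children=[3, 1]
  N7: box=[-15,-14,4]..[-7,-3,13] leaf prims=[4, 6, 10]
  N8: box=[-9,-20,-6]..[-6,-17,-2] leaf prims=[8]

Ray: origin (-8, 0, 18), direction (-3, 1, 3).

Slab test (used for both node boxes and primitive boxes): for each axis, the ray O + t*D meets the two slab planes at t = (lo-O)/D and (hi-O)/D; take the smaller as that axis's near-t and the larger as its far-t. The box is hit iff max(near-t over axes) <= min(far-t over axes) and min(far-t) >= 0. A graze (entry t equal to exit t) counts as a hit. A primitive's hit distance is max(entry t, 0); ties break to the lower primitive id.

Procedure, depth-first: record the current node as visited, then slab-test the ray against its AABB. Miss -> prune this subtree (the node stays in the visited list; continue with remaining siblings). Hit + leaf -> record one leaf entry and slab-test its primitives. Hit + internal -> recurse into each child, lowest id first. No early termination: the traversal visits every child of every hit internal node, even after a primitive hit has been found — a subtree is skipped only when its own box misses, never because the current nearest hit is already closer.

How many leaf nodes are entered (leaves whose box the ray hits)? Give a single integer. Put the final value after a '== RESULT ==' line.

Trace the traversal:
N0 x:[-31/3,10/3] y:[-20,20] z:[-11,1/3] -> hit [-31/3,1/3], descend [2, 4, 5, 6]
  N2 x:[-2/3,7/3] y:[-20,-3] z:[-8,-5/3] -> miss, prune
  N4 x:[-6,-5] y:[-20,1] z:[-11,-14/3] -> miss, prune
  N5 x:[-31/3,-8/3] y:[6,19] z:[-9,-23/3] -> miss, prune
  N6 x:[2/3,10/3] y:[-2,20] z:[-28/3,1/3] -> miss, prune

Summary -> nodes [0, 2, 4, 5, 6]; box-tests=5; leaf-entries=0; first=miss

== RESULT ==
0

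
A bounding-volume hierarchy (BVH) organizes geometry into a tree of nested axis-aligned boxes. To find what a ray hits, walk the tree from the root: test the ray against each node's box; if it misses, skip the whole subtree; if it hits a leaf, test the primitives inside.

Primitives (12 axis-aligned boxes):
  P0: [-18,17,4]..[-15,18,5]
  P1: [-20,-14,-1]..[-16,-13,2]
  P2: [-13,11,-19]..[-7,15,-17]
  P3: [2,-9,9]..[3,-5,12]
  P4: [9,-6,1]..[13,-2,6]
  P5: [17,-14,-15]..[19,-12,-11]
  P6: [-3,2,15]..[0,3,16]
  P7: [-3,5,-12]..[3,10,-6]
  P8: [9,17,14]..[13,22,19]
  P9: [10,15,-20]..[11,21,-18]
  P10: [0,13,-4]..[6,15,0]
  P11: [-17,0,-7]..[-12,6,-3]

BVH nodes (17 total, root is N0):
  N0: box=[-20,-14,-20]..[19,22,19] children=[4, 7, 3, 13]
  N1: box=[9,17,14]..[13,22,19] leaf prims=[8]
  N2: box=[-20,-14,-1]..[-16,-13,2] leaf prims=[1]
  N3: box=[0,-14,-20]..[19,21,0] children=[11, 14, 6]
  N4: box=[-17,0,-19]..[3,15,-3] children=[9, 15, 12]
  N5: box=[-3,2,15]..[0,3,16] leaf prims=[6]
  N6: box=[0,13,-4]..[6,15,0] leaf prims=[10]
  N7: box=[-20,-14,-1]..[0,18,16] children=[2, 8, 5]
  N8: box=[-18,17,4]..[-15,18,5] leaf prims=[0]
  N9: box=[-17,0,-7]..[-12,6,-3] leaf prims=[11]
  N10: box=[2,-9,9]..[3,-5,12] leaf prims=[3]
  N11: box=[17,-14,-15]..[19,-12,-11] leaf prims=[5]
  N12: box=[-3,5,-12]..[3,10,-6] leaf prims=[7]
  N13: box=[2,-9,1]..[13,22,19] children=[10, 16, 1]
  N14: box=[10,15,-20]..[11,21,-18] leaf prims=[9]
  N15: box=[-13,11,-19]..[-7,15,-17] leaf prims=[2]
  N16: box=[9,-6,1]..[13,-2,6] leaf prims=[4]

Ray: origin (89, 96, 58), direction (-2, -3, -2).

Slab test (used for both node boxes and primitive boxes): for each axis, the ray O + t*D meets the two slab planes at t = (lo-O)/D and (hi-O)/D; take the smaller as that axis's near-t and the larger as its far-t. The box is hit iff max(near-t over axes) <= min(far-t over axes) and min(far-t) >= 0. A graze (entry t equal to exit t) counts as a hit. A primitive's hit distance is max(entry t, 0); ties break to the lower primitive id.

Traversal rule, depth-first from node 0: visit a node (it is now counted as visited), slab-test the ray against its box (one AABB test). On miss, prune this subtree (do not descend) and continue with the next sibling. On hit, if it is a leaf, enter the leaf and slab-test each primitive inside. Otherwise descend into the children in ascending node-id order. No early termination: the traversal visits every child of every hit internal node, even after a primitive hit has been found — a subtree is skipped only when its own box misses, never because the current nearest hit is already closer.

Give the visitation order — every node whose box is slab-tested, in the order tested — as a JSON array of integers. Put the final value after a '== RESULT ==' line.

Traverse from the root:
N0 x:[35,109/2] y:[74/3,110/3] z:[39/2,39] -> hit [35,110/3], descend [3, 4, 7, 13]
  N3 x:[35,89/2] y:[25,110/3] z:[29,39] -> hit [35,110/3], descend [6, 11, 14]
    N6 x:[83/2,89/2] y:[27,83/3] z:[29,31] -> miss, prune
    N11 x:[35,36] y:[36,110/3] z:[69/2,73/2] -> hit [36,36] leaf, test {P5@t=36}
    N14 x:[39,79/2] y:[25,27] z:[38,39] -> miss, prune
  N4 x:[43,53] y:[27,32] z:[61/2,77/2] -> miss, prune
  N7 x:[89/2,109/2] y:[26,110/3] z:[21,59/2] -> miss, prune
  N13 x:[38,87/2] y:[74/3,35] z:[39/2,57/2] -> miss, prune

Summary -> nodes [0, 3, 6, 11, 14, 4, 7, 13]; box-tests=8; leaf-entries=1; first=P5

== RESULT ==
[0, 3, 6, 11, 14, 4, 7, 13]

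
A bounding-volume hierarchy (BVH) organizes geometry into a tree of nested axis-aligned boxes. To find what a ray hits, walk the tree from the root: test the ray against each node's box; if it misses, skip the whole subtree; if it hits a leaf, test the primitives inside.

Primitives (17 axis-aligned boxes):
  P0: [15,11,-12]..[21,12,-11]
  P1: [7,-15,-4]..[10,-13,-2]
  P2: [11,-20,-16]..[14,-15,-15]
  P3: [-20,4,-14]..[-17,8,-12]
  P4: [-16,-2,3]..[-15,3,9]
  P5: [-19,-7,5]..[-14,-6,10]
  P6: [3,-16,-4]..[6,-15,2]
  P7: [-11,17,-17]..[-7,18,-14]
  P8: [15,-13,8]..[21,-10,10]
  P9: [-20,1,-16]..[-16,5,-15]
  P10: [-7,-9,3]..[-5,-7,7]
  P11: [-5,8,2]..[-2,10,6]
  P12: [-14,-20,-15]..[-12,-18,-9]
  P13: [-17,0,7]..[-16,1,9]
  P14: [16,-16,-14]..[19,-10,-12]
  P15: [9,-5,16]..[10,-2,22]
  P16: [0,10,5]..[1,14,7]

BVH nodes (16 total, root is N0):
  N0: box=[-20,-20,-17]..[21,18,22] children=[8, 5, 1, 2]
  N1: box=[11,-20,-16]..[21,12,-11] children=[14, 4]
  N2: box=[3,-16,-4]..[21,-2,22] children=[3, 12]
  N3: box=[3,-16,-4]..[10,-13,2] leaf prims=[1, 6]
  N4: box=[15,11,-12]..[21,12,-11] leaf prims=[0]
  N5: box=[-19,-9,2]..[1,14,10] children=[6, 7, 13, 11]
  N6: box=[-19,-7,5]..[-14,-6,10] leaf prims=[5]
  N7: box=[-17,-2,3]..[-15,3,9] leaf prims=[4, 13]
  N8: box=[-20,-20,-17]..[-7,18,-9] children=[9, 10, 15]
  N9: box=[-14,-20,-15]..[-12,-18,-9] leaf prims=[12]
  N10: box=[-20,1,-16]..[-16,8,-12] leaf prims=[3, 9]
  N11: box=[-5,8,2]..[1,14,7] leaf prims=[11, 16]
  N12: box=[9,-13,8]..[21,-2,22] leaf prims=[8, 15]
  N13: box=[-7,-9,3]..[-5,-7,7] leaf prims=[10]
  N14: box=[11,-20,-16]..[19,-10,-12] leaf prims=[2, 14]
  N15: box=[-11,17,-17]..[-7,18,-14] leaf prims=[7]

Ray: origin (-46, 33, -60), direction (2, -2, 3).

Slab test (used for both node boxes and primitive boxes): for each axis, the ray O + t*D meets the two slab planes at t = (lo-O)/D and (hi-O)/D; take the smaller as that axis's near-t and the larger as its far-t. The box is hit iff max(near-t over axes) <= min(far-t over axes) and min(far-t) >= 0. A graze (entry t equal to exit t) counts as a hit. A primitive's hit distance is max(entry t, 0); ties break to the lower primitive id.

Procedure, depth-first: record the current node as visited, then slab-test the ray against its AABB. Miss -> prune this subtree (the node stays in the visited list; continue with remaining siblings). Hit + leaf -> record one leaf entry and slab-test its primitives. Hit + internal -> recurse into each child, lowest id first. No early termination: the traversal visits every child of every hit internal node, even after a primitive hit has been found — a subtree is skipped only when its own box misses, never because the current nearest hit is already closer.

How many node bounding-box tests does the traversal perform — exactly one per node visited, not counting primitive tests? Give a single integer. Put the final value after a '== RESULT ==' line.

Trace the traversal:
N0 x:[13,67/2] y:[15/2,53/2] z:[43/3,82/3] -> hit [43/3,53/2], descend [1, 2, 5, 8]
  N1 x:[57/2,67/2] y:[21/2,53/2] z:[44/3,49/3] -> miss, prune
  N2 x:[49/2,67/2] y:[35/2,49/2] z:[56/3,82/3] -> hit [49/2,49/2], descend [3, 12]
    N3 x:[49/2,28] y:[23,49/2] z:[56/3,62/3] -> miss, prune
    N12 x:[55/2,67/2] y:[35/2,23] z:[68/3,82/3] -> miss, prune
  N5 x:[27/2,47/2] y:[19/2,21] z:[62/3,70/3] -> hit [62/3,21], descend [6, 7, 11, 13]
    N6 x:[27/2,16] y:[39/2,20] z:[65/3,70/3] -> miss, prune
    N7 x:[29/2,31/2] y:[15,35/2] z:[21,23] -> miss, prune
    N11 x:[41/2,47/2] y:[19/2,25/2] z:[62/3,67/3] -> miss, prune
    N13 x:[39/2,41/2] y:[20,21] z:[21,67/3] -> miss, prune
  N8 x:[13,39/2] y:[15/2,53/2] z:[43/3,17] -> hit [43/3,17], descend [9, 10, 15]
    N9 x:[16,17] y:[51/2,53/2] z:[15,17] -> miss, prune
    N10 x:[13,15] y:[25/2,16] z:[44/3,16] -> hit [44/3,15] leaf, test {P3(miss), P9@t=44/3}
    N15 x:[35/2,39/2] y:[15/2,8] z:[43/3,46/3] -> miss, prune

Visited [0, 1, 2, 3, 12, 5, 6, 7, 11, 13, 8, 9, 10, 15]. Tests: 14 box, 1 leaf. Nearest: P9.

== RESULT ==
14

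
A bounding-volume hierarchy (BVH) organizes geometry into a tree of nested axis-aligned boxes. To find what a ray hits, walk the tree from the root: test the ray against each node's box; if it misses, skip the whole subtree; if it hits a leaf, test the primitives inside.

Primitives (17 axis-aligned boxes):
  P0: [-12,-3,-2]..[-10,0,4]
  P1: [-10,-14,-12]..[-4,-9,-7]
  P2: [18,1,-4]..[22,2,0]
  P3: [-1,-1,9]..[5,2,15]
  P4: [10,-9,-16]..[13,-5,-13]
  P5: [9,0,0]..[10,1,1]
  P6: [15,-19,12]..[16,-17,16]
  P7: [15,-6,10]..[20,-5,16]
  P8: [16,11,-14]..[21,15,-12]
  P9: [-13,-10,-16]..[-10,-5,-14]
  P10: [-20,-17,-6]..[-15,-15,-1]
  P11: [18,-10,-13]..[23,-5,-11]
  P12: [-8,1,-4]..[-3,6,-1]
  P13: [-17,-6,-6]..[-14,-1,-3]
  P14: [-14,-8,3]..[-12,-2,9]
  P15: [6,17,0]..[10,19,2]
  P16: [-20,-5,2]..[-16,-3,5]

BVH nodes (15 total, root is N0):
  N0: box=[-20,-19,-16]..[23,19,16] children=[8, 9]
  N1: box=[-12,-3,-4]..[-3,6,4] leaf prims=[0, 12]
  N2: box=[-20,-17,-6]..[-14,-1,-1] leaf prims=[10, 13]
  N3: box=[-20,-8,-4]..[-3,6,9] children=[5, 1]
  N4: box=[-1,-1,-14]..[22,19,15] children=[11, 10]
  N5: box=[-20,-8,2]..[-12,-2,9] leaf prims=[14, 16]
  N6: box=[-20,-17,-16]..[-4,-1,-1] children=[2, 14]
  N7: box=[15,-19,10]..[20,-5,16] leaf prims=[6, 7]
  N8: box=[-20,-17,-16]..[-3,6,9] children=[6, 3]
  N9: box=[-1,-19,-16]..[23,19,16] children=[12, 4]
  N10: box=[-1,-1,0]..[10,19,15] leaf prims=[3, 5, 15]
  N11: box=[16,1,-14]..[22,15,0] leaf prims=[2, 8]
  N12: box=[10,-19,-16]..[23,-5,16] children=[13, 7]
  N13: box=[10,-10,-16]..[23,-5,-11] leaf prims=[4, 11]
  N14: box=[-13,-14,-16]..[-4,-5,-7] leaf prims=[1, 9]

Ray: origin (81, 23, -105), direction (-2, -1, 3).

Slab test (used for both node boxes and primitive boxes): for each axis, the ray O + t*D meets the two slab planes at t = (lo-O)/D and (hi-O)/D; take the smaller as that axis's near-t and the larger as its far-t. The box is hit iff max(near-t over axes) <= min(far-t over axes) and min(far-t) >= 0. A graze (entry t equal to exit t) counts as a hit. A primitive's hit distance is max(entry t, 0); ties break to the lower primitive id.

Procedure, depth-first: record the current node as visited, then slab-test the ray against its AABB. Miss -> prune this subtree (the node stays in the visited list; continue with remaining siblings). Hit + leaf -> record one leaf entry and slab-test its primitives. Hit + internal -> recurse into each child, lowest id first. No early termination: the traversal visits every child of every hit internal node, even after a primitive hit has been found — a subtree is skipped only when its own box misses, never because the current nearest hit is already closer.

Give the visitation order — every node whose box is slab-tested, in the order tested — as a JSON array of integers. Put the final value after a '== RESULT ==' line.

Traverse from the root:
N0 x:[29,101/2] y:[4,42] z:[89/3,121/3] -> hit [89/3,121/3], descend [8, 9]
  N8 x:[42,101/2] y:[17,40] z:[89/3,38] -> miss, prune
  N9 x:[29,41] y:[4,42] z:[89/3,121/3] -> hit [89/3,121/3], descend [4, 12]
    N4 x:[59/2,41] y:[4,24] z:[91/3,40] -> miss, prune
    N12 x:[29,71/2] y:[28,42] z:[89/3,121/3] -> hit [89/3,71/2], descend [7, 13]
      N7 x:[61/2,33] y:[28,42] z:[115/3,121/3] -> miss, prune
      N13 x:[29,71/2] y:[28,33] z:[89/3,94/3] -> hit [89/3,94/3] leaf, test {P4(miss), P11@t=92/3}

7 AABB tests over nodes [0, 8, 9, 4, 12, 7, 13]; 1 leaf entered; closest P11.

== RESULT ==
[0, 8, 9, 4, 12, 7, 13]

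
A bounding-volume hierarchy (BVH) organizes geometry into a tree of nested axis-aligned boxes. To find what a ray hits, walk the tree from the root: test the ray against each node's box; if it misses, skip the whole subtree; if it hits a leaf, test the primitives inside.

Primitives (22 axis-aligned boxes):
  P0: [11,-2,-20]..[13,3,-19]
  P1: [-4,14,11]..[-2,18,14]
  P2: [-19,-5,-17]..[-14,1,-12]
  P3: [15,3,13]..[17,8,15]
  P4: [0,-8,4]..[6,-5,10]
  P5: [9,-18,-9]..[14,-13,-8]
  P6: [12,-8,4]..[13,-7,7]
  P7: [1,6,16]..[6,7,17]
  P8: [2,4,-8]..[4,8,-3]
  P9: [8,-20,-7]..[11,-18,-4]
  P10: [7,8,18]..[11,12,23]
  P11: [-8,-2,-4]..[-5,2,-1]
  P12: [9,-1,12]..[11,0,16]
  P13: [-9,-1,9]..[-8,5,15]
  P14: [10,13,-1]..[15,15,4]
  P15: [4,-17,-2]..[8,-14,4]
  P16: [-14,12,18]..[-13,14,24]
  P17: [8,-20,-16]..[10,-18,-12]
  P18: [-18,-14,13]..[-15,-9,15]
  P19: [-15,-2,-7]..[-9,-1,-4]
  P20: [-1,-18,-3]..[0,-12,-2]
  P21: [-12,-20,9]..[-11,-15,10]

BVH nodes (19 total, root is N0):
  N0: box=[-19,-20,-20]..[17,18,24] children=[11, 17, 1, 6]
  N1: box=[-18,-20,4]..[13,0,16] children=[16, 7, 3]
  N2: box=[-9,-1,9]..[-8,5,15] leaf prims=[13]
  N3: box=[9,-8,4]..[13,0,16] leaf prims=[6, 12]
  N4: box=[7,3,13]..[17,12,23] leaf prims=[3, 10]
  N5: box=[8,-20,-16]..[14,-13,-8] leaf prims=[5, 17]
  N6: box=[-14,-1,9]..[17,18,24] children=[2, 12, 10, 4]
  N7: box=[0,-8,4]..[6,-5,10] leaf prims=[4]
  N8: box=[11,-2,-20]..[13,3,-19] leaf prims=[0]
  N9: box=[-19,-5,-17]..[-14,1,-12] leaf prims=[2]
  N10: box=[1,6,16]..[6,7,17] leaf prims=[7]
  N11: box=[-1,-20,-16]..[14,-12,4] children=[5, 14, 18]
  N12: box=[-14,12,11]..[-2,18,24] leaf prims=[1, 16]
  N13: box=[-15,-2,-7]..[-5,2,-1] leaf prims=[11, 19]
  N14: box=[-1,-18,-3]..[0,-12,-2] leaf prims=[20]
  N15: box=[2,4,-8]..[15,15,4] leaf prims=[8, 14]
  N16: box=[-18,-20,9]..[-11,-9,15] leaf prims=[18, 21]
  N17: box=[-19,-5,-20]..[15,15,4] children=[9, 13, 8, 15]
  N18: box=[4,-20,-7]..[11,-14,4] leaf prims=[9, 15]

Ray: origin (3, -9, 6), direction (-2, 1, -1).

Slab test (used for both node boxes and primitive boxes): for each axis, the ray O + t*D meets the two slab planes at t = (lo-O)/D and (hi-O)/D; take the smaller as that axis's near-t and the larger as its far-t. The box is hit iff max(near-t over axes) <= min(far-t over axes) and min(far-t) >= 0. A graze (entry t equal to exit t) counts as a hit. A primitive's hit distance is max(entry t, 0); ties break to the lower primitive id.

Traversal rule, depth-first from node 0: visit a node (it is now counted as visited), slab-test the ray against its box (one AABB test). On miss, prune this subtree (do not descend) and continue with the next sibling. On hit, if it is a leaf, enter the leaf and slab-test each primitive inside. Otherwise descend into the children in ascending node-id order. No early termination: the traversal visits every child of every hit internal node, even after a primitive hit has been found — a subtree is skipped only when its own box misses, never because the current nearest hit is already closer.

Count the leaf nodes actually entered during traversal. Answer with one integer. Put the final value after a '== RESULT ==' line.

Traverse from the root:
N0 x:[-7,11] y:[-11,27] z:[-18,26] -> hit [-7,11], descend [1, 6, 11, 17]
  N1 x:[-5,21/2] y:[-11,9] z:[-10,2] -> hit [-5,2], descend [3, 7, 16]
    N3 x:[-5,-3] y:[1,9] z:[-10,2] -> miss, prune
    N7 x:[-3/2,3/2] y:[1,4] z:[-4,2] -> hit [1,3/2] leaf, test {P4@t=1}
    N16 x:[7,21/2] y:[-11,0] z:[-9,-3] -> miss, prune
  N6 x:[-7,17/2] y:[8,27] z:[-18,-3] -> miss, prune
  N11 x:[-11/2,2] y:[-11,-3] z:[2,22] -> miss, prune
  N17 x:[-6,11] y:[4,24] z:[2,26] -> hit [4,11], descend [8, 9, 13, 15]
    N8 x:[-5,-4] y:[7,12] z:[25,26] -> miss, prune
    N9 x:[17/2,11] y:[4,10] z:[18,23] -> miss, prune
    N13 x:[4,9] y:[7,11] z:[7,13] -> hit [7,9] leaf, test {P11(miss), P19(miss)}
    N15 x:[-6,1/2] y:[13,24] z:[2,14] -> miss, prune

Summary -> nodes [0, 1, 3, 7, 16, 6, 11, 17, 8, 9, 13, 15]; box-tests=12; leaf-entries=2; first=P4

== RESULT ==
2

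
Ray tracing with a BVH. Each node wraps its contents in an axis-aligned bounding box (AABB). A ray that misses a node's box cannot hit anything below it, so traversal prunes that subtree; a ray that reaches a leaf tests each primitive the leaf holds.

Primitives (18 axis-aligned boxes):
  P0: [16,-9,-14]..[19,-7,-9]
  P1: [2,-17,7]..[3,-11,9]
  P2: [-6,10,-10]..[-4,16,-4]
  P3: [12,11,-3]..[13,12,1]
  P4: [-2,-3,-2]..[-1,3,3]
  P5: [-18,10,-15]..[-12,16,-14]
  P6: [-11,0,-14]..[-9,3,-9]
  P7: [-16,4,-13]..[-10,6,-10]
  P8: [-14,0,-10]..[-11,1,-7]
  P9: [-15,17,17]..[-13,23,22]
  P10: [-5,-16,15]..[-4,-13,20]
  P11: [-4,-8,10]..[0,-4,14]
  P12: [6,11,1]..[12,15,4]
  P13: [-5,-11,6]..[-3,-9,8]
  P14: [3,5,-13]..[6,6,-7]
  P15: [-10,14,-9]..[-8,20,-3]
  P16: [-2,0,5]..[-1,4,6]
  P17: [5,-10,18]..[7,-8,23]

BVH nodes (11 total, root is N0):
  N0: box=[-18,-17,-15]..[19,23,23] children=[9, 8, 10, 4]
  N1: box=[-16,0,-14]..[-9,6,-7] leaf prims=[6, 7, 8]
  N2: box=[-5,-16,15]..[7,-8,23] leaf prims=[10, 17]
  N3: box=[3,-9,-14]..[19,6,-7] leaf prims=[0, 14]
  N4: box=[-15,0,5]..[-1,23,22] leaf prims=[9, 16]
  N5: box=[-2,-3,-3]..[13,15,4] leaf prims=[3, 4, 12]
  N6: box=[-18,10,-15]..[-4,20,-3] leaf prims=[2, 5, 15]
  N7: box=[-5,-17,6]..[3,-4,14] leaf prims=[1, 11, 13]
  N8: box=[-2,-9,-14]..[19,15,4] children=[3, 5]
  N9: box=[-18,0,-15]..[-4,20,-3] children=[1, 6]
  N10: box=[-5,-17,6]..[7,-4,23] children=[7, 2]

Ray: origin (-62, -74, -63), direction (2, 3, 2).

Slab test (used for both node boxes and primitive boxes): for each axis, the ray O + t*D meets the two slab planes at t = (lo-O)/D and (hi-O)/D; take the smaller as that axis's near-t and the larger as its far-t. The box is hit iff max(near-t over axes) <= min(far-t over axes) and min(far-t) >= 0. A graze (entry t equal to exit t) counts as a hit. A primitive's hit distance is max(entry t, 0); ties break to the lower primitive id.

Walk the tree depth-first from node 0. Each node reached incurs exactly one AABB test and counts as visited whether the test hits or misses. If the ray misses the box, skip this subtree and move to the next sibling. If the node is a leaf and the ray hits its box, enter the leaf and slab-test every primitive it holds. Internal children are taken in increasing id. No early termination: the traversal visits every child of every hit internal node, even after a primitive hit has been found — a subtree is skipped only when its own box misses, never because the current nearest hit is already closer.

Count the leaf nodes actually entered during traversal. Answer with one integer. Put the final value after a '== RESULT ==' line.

Traverse from the root:
N0 x:[22,81/2] y:[19,97/3] z:[24,43] -> hit [24,97/3], descend [4, 8, 9, 10]
  N4 x:[47/2,61/2] y:[74/3,97/3] z:[34,85/2] -> miss, prune
  N8 x:[30,81/2] y:[65/3,89/3] z:[49/2,67/2] -> miss, prune
  N9 x:[22,29] y:[74/3,94/3] z:[24,30] -> hit [74/3,29], descend [1, 6]
    N1 x:[23,53/2] y:[74/3,80/3] z:[49/2,28] -> hit [74/3,53/2] leaf, test {P6@t=51/2, P7@t=26, P8(miss)}
    N6 x:[22,29] y:[28,94/3] z:[24,30] -> hit [28,29] leaf, test {P2@t=28, P5(miss), P15(miss)}
  N10 x:[57/2,69/2] y:[19,70/3] z:[69/2,43] -> miss, prune

Summary -> nodes [0, 4, 8, 9, 1, 6, 10]; box-tests=7; leaf-entries=2; first=P6

== RESULT ==
2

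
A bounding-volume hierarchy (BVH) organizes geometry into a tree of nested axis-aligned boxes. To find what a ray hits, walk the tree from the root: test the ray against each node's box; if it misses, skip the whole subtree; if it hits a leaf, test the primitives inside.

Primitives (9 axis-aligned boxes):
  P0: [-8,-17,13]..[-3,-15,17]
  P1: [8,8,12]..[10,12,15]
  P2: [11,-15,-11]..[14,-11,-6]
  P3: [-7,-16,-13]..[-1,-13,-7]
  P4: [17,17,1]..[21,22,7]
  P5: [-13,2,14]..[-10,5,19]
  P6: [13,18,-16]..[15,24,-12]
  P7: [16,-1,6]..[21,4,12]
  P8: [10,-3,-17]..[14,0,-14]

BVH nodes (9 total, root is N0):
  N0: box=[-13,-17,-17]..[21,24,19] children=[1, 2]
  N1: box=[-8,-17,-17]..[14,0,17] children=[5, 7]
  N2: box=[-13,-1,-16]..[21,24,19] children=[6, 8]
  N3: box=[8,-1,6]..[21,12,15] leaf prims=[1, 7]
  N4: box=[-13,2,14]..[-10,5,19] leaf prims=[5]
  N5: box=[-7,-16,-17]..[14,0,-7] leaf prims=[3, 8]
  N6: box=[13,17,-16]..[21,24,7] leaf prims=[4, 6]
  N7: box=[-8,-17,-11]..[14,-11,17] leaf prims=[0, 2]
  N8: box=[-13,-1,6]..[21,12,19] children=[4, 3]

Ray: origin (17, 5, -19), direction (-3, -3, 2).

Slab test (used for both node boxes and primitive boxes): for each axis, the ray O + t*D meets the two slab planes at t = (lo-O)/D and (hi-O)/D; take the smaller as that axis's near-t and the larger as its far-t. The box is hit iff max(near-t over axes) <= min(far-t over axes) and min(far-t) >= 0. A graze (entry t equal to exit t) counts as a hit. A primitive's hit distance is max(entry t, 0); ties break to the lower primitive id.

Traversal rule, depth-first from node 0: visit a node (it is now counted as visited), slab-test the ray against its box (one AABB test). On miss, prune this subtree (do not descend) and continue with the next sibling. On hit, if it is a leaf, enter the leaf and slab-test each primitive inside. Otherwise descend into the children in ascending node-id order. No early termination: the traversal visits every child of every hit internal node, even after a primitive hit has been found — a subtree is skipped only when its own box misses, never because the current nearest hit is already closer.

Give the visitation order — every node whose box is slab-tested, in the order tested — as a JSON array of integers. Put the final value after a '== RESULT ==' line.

Trace the traversal:
N0 x:[-4/3,10] y:[-19/3,22/3] z:[1,19] -> hit [1,22/3], descend [1, 2]
  N1 x:[1,25/3] y:[5/3,22/3] z:[1,18] -> hit [5/3,22/3], descend [5, 7]
    N5 x:[1,8] y:[5/3,7] z:[1,6] -> hit [5/3,6] leaf, test {P3@t=6, P8@t=5/3}
    N7 x:[1,25/3] y:[16/3,22/3] z:[4,18] -> hit [16/3,22/3] leaf, test {P0(miss), P2(miss)}
  N2 x:[-4/3,10] y:[-19/3,2] z:[3/2,19] -> hit [3/2,2], descend [6, 8]
    N6 x:[-4/3,4/3] y:[-19/3,-4] z:[3/2,13] -> miss, prune
    N8 x:[-4/3,10] y:[-7/3,2] z:[25/2,19] -> miss, prune

order=[0, 1, 5, 7, 2, 6, 8]  |boxes|=7  |leaves|=2  hit=P8

== RESULT ==
[0, 1, 5, 7, 2, 6, 8]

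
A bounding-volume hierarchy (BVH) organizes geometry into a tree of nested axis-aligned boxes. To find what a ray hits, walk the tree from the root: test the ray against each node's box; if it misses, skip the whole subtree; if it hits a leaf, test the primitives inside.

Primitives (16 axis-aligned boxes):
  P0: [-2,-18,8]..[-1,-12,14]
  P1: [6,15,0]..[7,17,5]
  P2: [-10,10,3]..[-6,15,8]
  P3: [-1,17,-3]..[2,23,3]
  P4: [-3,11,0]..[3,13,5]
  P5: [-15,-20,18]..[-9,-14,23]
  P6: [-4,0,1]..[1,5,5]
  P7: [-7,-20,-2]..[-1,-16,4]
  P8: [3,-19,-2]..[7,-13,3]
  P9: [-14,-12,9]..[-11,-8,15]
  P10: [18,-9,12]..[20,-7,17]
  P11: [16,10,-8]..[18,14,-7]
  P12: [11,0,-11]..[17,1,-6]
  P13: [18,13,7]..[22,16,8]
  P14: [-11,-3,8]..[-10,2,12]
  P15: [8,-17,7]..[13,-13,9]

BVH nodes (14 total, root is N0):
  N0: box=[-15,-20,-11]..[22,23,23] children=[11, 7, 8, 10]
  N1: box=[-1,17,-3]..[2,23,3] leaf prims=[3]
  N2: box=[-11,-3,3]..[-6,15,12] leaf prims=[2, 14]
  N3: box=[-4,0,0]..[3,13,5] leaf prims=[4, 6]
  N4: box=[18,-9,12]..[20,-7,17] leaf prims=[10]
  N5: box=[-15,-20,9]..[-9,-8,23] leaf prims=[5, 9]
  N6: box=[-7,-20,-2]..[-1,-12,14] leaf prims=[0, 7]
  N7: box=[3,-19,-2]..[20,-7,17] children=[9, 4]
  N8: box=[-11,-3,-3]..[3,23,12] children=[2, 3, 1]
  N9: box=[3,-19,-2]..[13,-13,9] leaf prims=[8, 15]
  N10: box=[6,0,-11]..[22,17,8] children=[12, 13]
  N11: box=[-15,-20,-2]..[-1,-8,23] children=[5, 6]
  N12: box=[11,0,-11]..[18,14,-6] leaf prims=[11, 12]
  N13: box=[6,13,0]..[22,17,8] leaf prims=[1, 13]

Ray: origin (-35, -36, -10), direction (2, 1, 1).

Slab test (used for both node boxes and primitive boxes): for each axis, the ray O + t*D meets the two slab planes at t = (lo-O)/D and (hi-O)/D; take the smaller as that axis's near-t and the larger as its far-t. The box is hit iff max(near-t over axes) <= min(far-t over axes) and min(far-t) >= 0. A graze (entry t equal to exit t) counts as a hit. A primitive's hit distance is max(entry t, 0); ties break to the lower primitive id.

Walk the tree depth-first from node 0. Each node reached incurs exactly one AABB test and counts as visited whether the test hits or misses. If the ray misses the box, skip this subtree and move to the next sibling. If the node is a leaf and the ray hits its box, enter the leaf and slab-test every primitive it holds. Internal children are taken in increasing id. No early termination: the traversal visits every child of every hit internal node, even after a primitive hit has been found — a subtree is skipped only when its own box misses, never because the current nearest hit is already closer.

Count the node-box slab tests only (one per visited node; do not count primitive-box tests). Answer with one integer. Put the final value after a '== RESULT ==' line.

Trace the traversal:
N0 x:[10,57/2] y:[16,59] z:[-1,33] -> hit [16,57/2], descend [7, 8, 10, 11]
  N7 x:[19,55/2] y:[17,29] z:[8,27] -> hit [19,27], descend [4, 9]
    N4 x:[53/2,55/2] y:[27,29] z:[22,27] -> hit [27,27] leaf, test {P10@t=27}
    N9 x:[19,24] y:[17,23] z:[8,19] -> hit [19,19] leaf, test {P8(miss), P15(miss)}
  N8 x:[12,19] y:[33,59] z:[7,22] -> miss, prune
  N10 x:[41/2,57/2] y:[36,53] z:[-1,18] -> miss, prune
  N11 x:[10,17] y:[16,28] z:[8,33] -> hit [16,17], descend [5, 6]
    N5 x:[10,13] y:[16,28] z:[19,33] -> miss, prune
    N6 x:[14,17] y:[16,24] z:[8,24] -> hit [16,17] leaf, test {P0(miss), P7(miss)}

9 AABB tests over nodes [0, 7, 4, 9, 8, 10, 11, 5, 6]; 3 leaves entered; closest P10.

== RESULT ==
9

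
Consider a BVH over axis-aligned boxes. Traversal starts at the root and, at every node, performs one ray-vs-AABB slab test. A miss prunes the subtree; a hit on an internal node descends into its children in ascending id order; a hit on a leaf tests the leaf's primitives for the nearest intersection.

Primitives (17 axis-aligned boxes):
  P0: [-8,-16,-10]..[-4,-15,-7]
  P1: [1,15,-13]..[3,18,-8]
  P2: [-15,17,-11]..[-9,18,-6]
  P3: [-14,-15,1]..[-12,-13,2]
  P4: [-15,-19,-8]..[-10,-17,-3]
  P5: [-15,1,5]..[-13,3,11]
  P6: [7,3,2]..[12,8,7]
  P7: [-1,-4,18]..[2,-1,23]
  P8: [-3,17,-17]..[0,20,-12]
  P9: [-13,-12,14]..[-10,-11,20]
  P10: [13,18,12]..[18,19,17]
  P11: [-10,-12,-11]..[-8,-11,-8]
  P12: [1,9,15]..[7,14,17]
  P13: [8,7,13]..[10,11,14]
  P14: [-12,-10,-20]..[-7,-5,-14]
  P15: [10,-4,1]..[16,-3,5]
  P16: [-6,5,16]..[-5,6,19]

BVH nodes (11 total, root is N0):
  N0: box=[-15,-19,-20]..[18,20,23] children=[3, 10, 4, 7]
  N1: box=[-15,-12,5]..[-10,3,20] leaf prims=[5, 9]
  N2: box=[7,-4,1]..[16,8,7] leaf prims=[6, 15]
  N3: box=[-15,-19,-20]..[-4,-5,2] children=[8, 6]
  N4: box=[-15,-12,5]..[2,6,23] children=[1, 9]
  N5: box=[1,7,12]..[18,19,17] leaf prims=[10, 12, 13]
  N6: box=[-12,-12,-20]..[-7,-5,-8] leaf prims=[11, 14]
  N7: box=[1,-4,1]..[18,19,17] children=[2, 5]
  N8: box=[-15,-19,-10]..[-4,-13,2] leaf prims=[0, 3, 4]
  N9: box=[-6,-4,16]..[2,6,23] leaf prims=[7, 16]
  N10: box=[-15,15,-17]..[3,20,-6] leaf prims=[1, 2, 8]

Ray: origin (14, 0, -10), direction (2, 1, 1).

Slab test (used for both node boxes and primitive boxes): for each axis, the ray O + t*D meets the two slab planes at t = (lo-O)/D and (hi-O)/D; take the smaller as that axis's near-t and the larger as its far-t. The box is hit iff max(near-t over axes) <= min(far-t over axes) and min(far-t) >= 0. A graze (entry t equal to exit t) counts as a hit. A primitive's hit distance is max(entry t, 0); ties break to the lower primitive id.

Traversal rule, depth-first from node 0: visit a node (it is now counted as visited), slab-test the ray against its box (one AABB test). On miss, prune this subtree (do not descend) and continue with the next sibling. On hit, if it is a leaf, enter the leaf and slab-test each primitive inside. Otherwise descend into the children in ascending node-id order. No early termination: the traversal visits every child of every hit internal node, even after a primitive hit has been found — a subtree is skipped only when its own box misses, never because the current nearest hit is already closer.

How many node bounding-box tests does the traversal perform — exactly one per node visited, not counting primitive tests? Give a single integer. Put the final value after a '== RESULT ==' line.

Walk:
N0 x:[-29/2,2] y:[-19,20] z:[-10,33] -> hit [-10,2], descend [3, 4, 7, 10]
  N3 x:[-29/2,-9] y:[-19,-5] z:[-10,12] -> miss, prune
  N4 x:[-29/2,-6] y:[-12,6] z:[15,33] -> miss, prune
  N7 x:[-13/2,2] y:[-4,19] z:[11,27] -> miss, prune
  N10 x:[-29/2,-11/2] y:[15,20] z:[-7,4] -> miss, prune

order=[0, 3, 4, 7, 10]  |boxes|=5  |leaves|=0  hit=miss

== RESULT ==
5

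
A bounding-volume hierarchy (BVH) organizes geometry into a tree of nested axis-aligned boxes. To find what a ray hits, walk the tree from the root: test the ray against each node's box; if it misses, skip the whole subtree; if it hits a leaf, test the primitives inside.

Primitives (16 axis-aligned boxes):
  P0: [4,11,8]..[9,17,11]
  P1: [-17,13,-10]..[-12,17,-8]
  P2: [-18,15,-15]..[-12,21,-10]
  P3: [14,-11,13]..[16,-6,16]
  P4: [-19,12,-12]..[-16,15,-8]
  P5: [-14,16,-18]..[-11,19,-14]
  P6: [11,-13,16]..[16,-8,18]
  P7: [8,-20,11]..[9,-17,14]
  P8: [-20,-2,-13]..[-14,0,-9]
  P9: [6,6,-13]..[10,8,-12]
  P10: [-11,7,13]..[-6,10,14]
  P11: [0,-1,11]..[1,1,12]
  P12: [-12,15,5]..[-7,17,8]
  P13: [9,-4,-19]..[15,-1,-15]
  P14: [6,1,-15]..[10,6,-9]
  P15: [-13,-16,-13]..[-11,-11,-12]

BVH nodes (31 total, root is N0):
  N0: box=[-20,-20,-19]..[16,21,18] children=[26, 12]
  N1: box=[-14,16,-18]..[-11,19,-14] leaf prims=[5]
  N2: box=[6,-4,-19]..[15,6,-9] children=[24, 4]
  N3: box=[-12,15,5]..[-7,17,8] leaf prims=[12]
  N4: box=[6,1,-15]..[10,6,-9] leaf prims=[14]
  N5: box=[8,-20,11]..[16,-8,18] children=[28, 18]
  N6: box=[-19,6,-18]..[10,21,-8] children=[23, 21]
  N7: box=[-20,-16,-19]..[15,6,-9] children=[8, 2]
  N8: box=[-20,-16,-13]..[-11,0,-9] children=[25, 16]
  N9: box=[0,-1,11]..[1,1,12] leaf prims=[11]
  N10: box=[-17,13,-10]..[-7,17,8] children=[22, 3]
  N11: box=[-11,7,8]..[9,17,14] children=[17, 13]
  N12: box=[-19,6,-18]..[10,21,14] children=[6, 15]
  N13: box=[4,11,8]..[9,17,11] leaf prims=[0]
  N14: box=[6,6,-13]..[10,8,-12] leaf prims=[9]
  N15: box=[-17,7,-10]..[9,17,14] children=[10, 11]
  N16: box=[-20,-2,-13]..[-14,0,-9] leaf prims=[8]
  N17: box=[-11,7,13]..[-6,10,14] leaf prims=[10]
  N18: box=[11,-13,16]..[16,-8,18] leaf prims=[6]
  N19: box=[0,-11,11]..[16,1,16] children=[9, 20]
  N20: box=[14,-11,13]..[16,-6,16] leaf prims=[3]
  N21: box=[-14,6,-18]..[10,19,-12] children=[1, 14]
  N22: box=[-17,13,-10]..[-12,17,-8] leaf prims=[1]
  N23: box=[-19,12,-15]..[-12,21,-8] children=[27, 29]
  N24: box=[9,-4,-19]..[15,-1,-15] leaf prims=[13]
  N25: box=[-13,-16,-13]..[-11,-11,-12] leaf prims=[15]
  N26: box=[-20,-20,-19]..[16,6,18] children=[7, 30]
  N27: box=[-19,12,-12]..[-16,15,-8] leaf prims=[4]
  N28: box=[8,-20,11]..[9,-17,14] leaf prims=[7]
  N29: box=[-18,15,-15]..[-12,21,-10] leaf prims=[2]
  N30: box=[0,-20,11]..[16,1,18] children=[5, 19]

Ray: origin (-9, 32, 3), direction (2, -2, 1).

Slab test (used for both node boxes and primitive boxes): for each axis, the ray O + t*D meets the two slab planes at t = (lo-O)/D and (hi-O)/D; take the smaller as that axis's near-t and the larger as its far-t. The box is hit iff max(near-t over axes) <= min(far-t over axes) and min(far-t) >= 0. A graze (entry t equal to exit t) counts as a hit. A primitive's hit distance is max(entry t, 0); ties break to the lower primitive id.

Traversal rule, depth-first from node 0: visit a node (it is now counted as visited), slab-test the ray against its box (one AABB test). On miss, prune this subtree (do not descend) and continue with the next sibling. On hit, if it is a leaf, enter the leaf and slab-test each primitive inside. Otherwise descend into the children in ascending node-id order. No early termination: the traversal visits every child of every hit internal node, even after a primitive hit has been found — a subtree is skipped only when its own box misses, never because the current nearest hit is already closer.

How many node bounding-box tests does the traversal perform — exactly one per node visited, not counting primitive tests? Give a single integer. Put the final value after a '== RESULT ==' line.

Traverse from the root:
N0 x:[-11/2,25/2] y:[11/2,26] z:[-22,15] -> hit [11/2,25/2], descend [12, 26]
  N12 x:[-5,19/2] y:[11/2,13] z:[-21,11] -> hit [11/2,19/2], descend [6, 15]
    N6 x:[-5,19/2] y:[11/2,13] z:[-21,-11] -> miss, prune
    N15 x:[-4,9] y:[15/2,25/2] z:[-13,11] -> hit [15/2,9], descend [10, 11]
      N10 x:[-4,1] y:[15/2,19/2] z:[-13,5] -> miss, prune
      N11 x:[-1,9] y:[15/2,25/2] z:[5,11] -> hit [15/2,9], descend [13, 17]
        N13 x:[13/2,9] y:[15/2,21/2] z:[5,8] -> hit [15/2,8] leaf, test {P0@t=15/2}
        N17 x:[-1,3/2] y:[11,25/2] z:[10,11] -> miss, prune
  N26 x:[-11/2,25/2] y:[13,26] z:[-22,15] -> miss, prune

order=[0, 12, 6, 15, 10, 11, 13, 17, 26]  |boxes|=9  |leaves|=1  hit=P0

== RESULT ==
9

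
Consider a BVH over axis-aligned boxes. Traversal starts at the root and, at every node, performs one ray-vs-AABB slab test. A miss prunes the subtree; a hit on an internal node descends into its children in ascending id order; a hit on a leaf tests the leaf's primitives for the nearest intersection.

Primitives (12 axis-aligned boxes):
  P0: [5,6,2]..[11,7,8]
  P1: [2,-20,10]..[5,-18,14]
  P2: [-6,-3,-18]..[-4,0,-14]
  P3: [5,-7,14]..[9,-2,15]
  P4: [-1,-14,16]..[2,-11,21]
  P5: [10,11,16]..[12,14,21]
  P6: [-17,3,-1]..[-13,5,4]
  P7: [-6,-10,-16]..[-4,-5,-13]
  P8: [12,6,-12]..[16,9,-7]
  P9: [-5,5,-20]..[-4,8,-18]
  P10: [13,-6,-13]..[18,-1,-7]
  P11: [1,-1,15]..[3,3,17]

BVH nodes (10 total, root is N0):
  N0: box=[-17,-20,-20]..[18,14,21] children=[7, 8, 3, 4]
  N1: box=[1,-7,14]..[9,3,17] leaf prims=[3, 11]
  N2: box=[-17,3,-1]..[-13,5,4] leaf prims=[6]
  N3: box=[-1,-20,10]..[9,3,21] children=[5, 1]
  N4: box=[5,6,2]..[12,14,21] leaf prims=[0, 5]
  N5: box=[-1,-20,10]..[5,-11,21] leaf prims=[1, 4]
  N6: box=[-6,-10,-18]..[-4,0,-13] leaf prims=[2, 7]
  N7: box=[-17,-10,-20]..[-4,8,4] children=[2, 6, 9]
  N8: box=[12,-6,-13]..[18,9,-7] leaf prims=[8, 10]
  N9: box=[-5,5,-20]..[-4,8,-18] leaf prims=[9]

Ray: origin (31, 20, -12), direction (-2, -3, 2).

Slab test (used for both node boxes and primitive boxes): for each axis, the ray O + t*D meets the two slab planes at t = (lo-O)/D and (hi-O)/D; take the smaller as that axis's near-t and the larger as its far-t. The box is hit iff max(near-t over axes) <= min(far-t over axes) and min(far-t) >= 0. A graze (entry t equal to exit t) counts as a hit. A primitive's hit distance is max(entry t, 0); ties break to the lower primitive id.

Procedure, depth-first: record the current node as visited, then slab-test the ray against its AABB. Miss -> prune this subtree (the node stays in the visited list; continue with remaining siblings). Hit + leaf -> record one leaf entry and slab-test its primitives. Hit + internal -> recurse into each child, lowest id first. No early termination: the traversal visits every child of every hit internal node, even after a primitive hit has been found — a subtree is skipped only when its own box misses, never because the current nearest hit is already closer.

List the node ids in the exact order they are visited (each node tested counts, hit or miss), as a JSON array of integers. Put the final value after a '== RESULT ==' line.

Traverse from the root:
N0 x:[13/2,24] y:[2,40/3] z:[-4,33/2] -> hit [13/2,40/3], descend [3, 4, 7, 8]
  N3 x:[11,16] y:[17/3,40/3] z:[11,33/2] -> hit [11,40/3], descend [1, 5]
    N1 x:[11,15] y:[17/3,9] z:[13,29/2] -> miss, prune
    N5 x:[13,16] y:[31/3,40/3] z:[11,33/2] -> hit [13,40/3] leaf, test {P1@t=13, P4(miss)}
  N4 x:[19/2,13] y:[2,14/3] z:[7,33/2] -> miss, prune
  N7 x:[35/2,24] y:[4,10] z:[-4,8] -> miss, prune
  N8 x:[13/2,19/2] y:[11/3,26/3] z:[-1/2,5/2] -> miss, prune

order=[0, 3, 1, 5, 4, 7, 8]  |boxes|=7  |leaves|=1  hit=P1

== RESULT ==
[0, 3, 1, 5, 4, 7, 8]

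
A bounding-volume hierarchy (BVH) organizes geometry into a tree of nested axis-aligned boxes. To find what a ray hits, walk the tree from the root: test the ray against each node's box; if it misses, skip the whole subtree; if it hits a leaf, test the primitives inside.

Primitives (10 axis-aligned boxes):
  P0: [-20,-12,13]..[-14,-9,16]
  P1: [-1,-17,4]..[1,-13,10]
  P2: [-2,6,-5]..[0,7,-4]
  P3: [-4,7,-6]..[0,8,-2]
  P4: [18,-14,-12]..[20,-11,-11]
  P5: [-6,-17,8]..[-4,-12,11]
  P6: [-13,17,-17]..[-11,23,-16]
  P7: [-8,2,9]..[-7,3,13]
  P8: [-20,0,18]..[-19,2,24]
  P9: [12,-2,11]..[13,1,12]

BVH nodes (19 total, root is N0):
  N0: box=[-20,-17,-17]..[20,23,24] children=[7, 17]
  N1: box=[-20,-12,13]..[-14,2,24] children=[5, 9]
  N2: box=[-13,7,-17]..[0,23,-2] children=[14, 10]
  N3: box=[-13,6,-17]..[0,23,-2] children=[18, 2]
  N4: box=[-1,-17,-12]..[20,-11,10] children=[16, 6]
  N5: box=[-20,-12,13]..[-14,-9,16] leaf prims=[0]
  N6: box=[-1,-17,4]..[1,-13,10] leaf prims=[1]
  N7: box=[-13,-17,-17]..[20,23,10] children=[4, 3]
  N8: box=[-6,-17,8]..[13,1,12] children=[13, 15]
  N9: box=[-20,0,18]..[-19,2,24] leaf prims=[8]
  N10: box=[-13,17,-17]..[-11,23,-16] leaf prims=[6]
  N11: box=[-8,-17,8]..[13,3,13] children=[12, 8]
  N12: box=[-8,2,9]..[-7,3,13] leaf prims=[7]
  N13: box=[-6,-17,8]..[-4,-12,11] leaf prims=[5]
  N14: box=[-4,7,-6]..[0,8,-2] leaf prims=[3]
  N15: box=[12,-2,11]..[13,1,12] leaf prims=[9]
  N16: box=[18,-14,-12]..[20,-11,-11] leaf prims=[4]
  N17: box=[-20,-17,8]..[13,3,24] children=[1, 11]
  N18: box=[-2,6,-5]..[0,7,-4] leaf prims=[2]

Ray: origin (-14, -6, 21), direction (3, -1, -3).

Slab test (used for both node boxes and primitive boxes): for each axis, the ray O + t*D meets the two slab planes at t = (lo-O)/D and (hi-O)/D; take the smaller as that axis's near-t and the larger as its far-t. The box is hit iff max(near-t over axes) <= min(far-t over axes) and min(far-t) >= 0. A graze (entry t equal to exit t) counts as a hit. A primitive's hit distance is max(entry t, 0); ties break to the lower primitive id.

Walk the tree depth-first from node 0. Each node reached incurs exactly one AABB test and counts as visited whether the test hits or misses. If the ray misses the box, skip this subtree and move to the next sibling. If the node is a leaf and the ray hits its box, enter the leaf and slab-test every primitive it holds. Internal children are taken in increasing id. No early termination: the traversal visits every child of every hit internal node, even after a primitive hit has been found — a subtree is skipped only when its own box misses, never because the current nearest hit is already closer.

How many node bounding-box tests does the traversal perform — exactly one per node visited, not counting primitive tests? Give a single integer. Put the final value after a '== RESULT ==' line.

Traverse from the root:
N0 x:[-2,34/3] y:[-29,11] z:[-1,38/3] -> hit [-1,11], descend [7, 17]
  N7 x:[1/3,34/3] y:[-29,11] z:[11/3,38/3] -> hit [11/3,11], descend [3, 4]
    N3 x:[1/3,14/3] y:[-29,-12] z:[23/3,38/3] -> miss, prune
    N4 x:[13/3,34/3] y:[5,11] z:[11/3,11] -> hit [5,11], descend [6, 16]
      N6 x:[13/3,5] y:[7,11] z:[11/3,17/3] -> miss, prune
      N16 x:[32/3,34/3] y:[5,8] z:[32/3,11] -> miss, prune
  N17 x:[-2,9] y:[-9,11] z:[-1,13/3] -> hit [-1,13/3], descend [1, 11]
    N1 x:[-2,0] y:[-8,6] z:[-1,8/3] -> hit [-1,0], descend [5, 9]
      N5 x:[-2,0] y:[3,6] z:[5/3,8/3] -> miss, prune
      N9 x:[-2,-5/3] y:[-8,-6] z:[-1,1] -> miss, prune
    N11 x:[2,9] y:[-9,11] z:[8/3,13/3] -> hit [8/3,13/3], descend [8, 12]
      N8 x:[8/3,9] y:[-7,11] z:[3,13/3] -> hit [3,13/3], descend [13, 15]
        N13 x:[8/3,10/3] y:[6,11] z:[10/3,13/3] -> miss, prune
        N15 x:[26/3,9] y:[-7,-4] z:[3,10/3] -> miss, prune
      N12 x:[2,7/3] y:[-9,-8] z:[8/3,4] -> miss, prune

order=[0, 7, 3, 4, 6, 16, 17, 1, 5, 9, 11, 8, 13, 15, 12]  |boxes|=15  |leaves|=0  hit=miss

== RESULT ==
15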